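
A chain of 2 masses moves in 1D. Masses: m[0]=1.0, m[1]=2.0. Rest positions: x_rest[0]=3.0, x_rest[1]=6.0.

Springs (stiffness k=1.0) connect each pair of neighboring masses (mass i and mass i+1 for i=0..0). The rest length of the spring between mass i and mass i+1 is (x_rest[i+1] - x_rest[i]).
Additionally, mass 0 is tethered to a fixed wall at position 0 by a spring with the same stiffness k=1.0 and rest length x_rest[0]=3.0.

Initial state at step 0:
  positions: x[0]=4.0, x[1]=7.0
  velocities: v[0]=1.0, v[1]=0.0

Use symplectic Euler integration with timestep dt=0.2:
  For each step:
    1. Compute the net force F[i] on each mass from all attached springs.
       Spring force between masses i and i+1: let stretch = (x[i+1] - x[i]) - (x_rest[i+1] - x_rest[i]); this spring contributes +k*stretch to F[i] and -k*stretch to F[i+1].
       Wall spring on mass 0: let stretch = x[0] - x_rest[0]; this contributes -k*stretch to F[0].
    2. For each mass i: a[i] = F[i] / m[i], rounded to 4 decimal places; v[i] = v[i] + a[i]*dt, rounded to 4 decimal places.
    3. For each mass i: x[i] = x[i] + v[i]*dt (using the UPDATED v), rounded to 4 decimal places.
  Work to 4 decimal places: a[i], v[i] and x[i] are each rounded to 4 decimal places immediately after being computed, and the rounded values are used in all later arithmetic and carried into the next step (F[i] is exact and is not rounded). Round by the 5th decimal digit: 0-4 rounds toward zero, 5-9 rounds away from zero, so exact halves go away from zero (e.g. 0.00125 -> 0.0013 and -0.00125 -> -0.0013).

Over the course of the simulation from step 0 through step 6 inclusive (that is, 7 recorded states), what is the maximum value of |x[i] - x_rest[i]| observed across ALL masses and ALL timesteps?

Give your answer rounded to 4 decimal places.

Step 0: x=[4.0000 7.0000] v=[1.0000 0.0000]
Step 1: x=[4.1600 7.0000] v=[0.8000 0.0000]
Step 2: x=[4.2672 7.0032] v=[0.5360 0.0160]
Step 3: x=[4.3132 7.0117] v=[0.2298 0.0424]
Step 4: x=[4.2946 7.0262] v=[-0.0931 0.0726]
Step 5: x=[4.2135 7.0461] v=[-0.4057 0.0994]
Step 6: x=[4.0771 7.0693] v=[-0.6819 0.1161]
Max displacement = 1.3132

Answer: 1.3132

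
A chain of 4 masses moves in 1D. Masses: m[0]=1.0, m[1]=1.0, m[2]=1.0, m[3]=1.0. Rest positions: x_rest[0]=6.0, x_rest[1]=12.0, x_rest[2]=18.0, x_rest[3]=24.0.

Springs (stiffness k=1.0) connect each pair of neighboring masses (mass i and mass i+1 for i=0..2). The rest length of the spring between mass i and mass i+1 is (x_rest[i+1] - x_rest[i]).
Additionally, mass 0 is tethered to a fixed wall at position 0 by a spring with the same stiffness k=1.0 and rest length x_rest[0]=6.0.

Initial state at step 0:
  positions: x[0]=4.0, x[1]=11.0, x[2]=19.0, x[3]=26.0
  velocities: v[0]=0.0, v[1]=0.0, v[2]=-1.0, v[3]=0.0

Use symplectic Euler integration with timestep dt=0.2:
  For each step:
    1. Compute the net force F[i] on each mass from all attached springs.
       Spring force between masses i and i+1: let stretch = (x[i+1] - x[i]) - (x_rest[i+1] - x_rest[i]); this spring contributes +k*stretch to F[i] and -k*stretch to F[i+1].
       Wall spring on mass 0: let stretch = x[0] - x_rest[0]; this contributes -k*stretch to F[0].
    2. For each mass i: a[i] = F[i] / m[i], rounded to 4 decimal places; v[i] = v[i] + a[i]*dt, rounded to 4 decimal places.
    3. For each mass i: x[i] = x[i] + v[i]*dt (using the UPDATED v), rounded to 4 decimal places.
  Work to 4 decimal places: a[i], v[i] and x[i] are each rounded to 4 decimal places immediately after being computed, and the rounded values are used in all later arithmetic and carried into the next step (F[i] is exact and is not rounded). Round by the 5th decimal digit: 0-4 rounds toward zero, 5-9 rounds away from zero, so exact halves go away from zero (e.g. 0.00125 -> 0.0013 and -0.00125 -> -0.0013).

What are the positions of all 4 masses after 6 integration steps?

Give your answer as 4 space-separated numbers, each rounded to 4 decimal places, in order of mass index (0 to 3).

Step 0: x=[4.0000 11.0000 19.0000 26.0000] v=[0.0000 0.0000 -1.0000 0.0000]
Step 1: x=[4.1200 11.0400 18.7600 25.9600] v=[0.6000 0.2000 -1.2000 -0.2000]
Step 2: x=[4.3520 11.1120 18.4992 25.8720] v=[1.1600 0.3600 -1.3040 -0.4400]
Step 3: x=[4.6803 11.2091 18.2378 25.7291] v=[1.6416 0.4854 -1.3069 -0.7146]
Step 4: x=[5.0826 11.3262 17.9949 25.5265] v=[2.0113 0.5854 -1.2144 -1.0129]
Step 5: x=[5.5313 11.4603 17.7865 25.2627] v=[2.2435 0.6704 -1.0418 -1.3192]
Step 6: x=[5.9959 11.6103 17.6241 24.9398] v=[2.3230 0.7498 -0.8118 -1.6144]

Answer: 5.9959 11.6103 17.6241 24.9398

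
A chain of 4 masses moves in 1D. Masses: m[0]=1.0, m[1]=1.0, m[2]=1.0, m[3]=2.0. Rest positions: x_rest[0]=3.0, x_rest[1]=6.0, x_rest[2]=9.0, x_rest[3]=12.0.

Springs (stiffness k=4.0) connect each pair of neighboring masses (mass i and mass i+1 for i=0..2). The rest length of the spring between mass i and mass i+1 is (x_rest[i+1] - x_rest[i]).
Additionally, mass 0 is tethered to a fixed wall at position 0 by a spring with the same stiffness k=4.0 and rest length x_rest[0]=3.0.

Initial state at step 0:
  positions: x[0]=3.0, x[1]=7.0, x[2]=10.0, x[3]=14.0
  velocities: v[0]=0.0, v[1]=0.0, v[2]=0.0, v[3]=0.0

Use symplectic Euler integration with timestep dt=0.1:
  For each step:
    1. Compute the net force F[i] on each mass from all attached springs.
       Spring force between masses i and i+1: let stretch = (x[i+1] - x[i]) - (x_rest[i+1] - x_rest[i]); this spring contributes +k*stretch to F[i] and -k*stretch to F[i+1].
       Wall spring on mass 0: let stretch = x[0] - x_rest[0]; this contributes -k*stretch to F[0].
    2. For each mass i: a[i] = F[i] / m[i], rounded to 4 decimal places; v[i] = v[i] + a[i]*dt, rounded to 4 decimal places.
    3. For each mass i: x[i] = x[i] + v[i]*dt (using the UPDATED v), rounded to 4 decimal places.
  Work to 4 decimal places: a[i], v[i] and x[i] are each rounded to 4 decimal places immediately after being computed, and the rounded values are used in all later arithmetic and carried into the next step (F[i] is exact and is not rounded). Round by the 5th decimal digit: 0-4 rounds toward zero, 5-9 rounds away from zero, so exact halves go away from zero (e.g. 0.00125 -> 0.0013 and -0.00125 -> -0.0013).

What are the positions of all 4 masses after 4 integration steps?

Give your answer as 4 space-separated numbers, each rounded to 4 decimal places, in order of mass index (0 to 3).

Step 0: x=[3.0000 7.0000 10.0000 14.0000] v=[0.0000 0.0000 0.0000 0.0000]
Step 1: x=[3.0400 6.9600 10.0400 13.9800] v=[0.4000 -0.4000 0.4000 -0.2000]
Step 2: x=[3.1152 6.8864 10.1144 13.9412] v=[0.7520 -0.7360 0.7440 -0.3880]
Step 3: x=[3.2166 6.7911 10.2128 13.8859] v=[1.0144 -0.9533 0.9835 -0.5534]
Step 4: x=[3.3324 6.6897 10.3212 13.8171] v=[1.1576 -1.0144 1.0841 -0.6880]

Answer: 3.3324 6.6897 10.3212 13.8171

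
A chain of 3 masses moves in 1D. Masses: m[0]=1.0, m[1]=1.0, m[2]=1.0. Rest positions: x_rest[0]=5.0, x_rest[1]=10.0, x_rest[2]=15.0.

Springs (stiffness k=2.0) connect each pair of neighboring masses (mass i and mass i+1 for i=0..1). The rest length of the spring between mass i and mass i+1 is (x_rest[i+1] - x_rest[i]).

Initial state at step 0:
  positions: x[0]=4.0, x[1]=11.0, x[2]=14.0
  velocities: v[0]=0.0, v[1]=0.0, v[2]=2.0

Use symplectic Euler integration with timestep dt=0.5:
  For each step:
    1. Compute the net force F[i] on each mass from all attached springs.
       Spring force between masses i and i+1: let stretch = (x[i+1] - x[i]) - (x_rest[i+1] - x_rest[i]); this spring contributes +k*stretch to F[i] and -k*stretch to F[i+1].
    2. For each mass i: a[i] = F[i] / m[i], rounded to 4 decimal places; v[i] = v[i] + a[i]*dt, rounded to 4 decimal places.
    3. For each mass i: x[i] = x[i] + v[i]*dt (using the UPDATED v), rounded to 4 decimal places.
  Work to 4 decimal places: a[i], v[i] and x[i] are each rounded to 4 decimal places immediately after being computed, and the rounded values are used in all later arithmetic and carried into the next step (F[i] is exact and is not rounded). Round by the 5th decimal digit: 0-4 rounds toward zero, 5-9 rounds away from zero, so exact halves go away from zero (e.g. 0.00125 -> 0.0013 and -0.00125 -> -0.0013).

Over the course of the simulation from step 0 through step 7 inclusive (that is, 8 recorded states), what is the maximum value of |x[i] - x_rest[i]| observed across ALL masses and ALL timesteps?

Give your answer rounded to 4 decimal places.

Step 0: x=[4.0000 11.0000 14.0000] v=[0.0000 0.0000 2.0000]
Step 1: x=[5.0000 9.0000 16.0000] v=[2.0000 -4.0000 4.0000]
Step 2: x=[5.5000 8.5000 17.0000] v=[1.0000 -1.0000 2.0000]
Step 3: x=[5.0000 10.7500 16.2500] v=[-1.0000 4.5000 -1.5000]
Step 4: x=[4.8750 12.8750 15.2500] v=[-0.2500 4.2500 -2.0000]
Step 5: x=[6.2500 12.1875 15.5625] v=[2.7500 -1.3750 0.6250]
Step 6: x=[8.0938 10.2188 16.6875] v=[3.6875 -3.9375 2.2500]
Step 7: x=[8.5001 10.4219 17.0782] v=[0.8125 0.4062 0.7813]
Max displacement = 3.5001

Answer: 3.5001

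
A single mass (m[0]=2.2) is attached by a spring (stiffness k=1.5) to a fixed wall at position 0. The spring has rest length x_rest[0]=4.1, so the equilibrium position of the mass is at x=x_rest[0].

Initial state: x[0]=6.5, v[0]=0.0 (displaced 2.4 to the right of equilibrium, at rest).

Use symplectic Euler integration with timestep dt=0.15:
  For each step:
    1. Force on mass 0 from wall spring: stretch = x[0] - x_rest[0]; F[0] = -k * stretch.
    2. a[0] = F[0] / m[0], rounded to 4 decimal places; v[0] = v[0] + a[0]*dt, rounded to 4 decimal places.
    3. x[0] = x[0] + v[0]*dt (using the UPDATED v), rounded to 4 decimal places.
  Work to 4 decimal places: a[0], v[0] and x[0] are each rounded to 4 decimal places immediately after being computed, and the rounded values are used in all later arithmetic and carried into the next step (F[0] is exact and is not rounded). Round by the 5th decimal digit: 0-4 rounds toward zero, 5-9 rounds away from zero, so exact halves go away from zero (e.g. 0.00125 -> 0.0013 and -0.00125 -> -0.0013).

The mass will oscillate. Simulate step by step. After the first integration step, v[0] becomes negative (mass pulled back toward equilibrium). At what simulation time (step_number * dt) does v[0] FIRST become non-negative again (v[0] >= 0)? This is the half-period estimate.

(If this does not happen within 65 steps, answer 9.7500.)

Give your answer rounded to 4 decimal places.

Step 0: x=[6.5000] v=[0.0000]
Step 1: x=[6.4632] v=[-0.2455]
Step 2: x=[6.3901] v=[-0.4872]
Step 3: x=[6.2819] v=[-0.7214]
Step 4: x=[6.1402] v=[-0.9446]
Step 5: x=[5.9672] v=[-1.1533]
Step 6: x=[5.7656] v=[-1.3443]
Step 7: x=[5.5384] v=[-1.5146]
Step 8: x=[5.2891] v=[-1.6617]
Step 9: x=[5.0216] v=[-1.7833]
Step 10: x=[4.7400] v=[-1.8776]
Step 11: x=[4.4485] v=[-1.9431]
Step 12: x=[4.1517] v=[-1.9787]
Step 13: x=[3.8541] v=[-1.9840]
Step 14: x=[3.5603] v=[-1.9588]
Step 15: x=[3.2748] v=[-1.9036]
Step 16: x=[3.0019] v=[-1.8192]
Step 17: x=[2.7459] v=[-1.7069]
Step 18: x=[2.5106] v=[-1.5684]
Step 19: x=[2.2997] v=[-1.4058]
Step 20: x=[2.1164] v=[-1.2217]
Step 21: x=[1.9636] v=[-1.0188]
Step 22: x=[1.8436] v=[-0.8003]
Step 23: x=[1.7582] v=[-0.5695]
Step 24: x=[1.7087] v=[-0.3300]
Step 25: x=[1.6959] v=[-0.0854]
Step 26: x=[1.7200] v=[0.1605]
First v>=0 after going negative at step 26, time=3.9000

Answer: 3.9000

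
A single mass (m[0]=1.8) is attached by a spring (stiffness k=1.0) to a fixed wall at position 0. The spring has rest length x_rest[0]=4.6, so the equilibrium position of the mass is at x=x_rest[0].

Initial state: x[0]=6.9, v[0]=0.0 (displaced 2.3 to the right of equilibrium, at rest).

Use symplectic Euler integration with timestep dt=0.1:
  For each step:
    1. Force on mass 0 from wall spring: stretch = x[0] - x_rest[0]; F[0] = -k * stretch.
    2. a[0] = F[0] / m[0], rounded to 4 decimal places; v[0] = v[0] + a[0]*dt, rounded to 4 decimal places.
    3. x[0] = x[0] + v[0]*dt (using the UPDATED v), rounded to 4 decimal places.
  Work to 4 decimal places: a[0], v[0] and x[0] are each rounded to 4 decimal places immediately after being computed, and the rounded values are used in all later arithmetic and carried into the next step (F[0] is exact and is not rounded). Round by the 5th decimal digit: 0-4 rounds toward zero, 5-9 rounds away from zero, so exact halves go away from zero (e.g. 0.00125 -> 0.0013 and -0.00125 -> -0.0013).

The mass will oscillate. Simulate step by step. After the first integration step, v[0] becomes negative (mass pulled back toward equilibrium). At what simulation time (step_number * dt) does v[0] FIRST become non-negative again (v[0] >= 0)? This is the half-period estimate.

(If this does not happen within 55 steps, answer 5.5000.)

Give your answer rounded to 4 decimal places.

Step 0: x=[6.9000] v=[0.0000]
Step 1: x=[6.8872] v=[-0.1278]
Step 2: x=[6.8617] v=[-0.2549]
Step 3: x=[6.8236] v=[-0.3806]
Step 4: x=[6.7732] v=[-0.5041]
Step 5: x=[6.7107] v=[-0.6248]
Step 6: x=[6.6365] v=[-0.7421]
Step 7: x=[6.5510] v=[-0.8552]
Step 8: x=[6.4546] v=[-0.9636]
Step 9: x=[6.3479] v=[-1.0666]
Step 10: x=[6.2315] v=[-1.1637]
Step 11: x=[6.1061] v=[-1.2543]
Step 12: x=[5.9723] v=[-1.3380]
Step 13: x=[5.8309] v=[-1.4142]
Step 14: x=[5.6826] v=[-1.4826]
Step 15: x=[5.5283] v=[-1.5427]
Step 16: x=[5.3689] v=[-1.5943]
Step 17: x=[5.2052] v=[-1.6370]
Step 18: x=[5.0381] v=[-1.6706]
Step 19: x=[4.8686] v=[-1.6949]
Step 20: x=[4.6976] v=[-1.7098]
Step 21: x=[4.5261] v=[-1.7152]
Step 22: x=[4.3550] v=[-1.7111]
Step 23: x=[4.1853] v=[-1.6975]
Step 24: x=[4.0179] v=[-1.6745]
Step 25: x=[3.8537] v=[-1.6422]
Step 26: x=[3.6936] v=[-1.6007]
Step 27: x=[3.5386] v=[-1.5503]
Step 28: x=[3.3895] v=[-1.4913]
Step 29: x=[3.2471] v=[-1.4241]
Step 30: x=[3.1122] v=[-1.3489]
Step 31: x=[2.9856] v=[-1.2662]
Step 32: x=[2.8680] v=[-1.1765]
Step 33: x=[2.7600] v=[-1.0803]
Step 34: x=[2.6622] v=[-0.9781]
Step 35: x=[2.5752] v=[-0.8704]
Step 36: x=[2.4994] v=[-0.7579]
Step 37: x=[2.4353] v=[-0.6412]
Step 38: x=[2.3832] v=[-0.5209]
Step 39: x=[2.3434] v=[-0.3977]
Step 40: x=[2.3162] v=[-0.2723]
Step 41: x=[2.3017] v=[-0.1454]
Step 42: x=[2.2999] v=[-0.0177]
Step 43: x=[2.3109] v=[0.1101]
First v>=0 after going negative at step 43, time=4.3000

Answer: 4.3000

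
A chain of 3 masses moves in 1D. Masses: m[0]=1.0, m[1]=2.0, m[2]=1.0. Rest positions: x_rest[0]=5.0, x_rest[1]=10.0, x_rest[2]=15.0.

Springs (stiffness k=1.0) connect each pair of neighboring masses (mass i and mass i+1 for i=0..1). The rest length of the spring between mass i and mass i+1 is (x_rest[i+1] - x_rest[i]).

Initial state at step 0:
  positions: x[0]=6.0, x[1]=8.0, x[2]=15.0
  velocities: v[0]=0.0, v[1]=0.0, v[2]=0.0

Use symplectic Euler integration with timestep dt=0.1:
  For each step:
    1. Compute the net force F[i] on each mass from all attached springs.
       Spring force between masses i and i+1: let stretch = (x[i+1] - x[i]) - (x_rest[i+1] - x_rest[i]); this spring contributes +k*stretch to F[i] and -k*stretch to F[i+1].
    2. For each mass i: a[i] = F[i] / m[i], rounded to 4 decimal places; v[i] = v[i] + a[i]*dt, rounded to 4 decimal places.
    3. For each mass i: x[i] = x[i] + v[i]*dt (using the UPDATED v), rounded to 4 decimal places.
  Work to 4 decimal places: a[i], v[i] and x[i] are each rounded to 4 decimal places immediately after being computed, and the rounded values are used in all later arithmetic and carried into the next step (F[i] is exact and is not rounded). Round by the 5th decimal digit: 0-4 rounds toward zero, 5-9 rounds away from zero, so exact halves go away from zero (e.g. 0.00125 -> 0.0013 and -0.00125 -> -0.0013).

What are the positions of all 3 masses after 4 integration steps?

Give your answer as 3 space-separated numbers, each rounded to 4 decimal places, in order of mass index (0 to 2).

Answer: 5.7082 8.2426 14.8067

Derivation:
Step 0: x=[6.0000 8.0000 15.0000] v=[0.0000 0.0000 0.0000]
Step 1: x=[5.9700 8.0250 14.9800] v=[-0.3000 0.2500 -0.2000]
Step 2: x=[5.9106 8.0745 14.9405] v=[-0.5945 0.4950 -0.3955]
Step 3: x=[5.8228 8.1475 14.8823] v=[-0.8781 0.7301 -0.5821]
Step 4: x=[5.7082 8.2426 14.8067] v=[-1.1456 0.9506 -0.7556]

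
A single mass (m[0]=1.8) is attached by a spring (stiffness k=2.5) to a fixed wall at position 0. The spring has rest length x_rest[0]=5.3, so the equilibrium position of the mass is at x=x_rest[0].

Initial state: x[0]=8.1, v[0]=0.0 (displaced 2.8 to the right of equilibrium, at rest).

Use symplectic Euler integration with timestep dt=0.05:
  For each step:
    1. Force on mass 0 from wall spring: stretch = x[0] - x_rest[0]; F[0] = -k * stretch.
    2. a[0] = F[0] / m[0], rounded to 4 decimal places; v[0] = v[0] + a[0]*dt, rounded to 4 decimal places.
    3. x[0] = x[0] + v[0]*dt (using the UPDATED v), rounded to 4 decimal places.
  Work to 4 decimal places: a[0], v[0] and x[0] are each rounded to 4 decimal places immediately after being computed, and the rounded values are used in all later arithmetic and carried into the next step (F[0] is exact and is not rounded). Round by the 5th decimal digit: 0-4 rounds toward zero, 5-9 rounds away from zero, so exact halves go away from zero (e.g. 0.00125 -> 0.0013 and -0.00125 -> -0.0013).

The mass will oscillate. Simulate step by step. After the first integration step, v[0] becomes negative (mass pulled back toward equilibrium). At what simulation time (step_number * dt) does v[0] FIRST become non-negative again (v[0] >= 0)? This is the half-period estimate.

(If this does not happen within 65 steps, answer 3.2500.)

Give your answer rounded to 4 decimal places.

Step 0: x=[8.1000] v=[0.0000]
Step 1: x=[8.0903] v=[-0.1944]
Step 2: x=[8.0709] v=[-0.3882]
Step 3: x=[8.0419] v=[-0.5806]
Step 4: x=[8.0034] v=[-0.7710]
Step 5: x=[7.9555] v=[-0.9587]
Step 6: x=[7.8983] v=[-1.1431]
Step 7: x=[7.8321] v=[-1.3235]
Step 8: x=[7.7571] v=[-1.4993]
Step 9: x=[7.6736] v=[-1.6699]
Step 10: x=[7.5819] v=[-1.8347]
Step 11: x=[7.4822] v=[-1.9932]
Step 12: x=[7.3750] v=[-2.1447]
Step 13: x=[7.2606] v=[-2.2888]
Step 14: x=[7.1394] v=[-2.4250]
Step 15: x=[7.0118] v=[-2.5527]
Step 16: x=[6.8782] v=[-2.6716]
Step 17: x=[6.7391] v=[-2.7812]
Step 18: x=[6.5950] v=[-2.8811]
Step 19: x=[6.4465] v=[-2.9710]
Step 20: x=[6.2940] v=[-3.0506]
Step 21: x=[6.1380] v=[-3.1196]
Step 22: x=[5.9791] v=[-3.1778]
Step 23: x=[5.8179] v=[-3.2250]
Step 24: x=[5.6549] v=[-3.2610]
Step 25: x=[5.4906] v=[-3.2856]
Step 26: x=[5.3257] v=[-3.2988]
Step 27: x=[5.1607] v=[-3.3006]
Step 28: x=[4.9962] v=[-3.2909]
Step 29: x=[4.8327] v=[-3.2698]
Step 30: x=[4.6708] v=[-3.2374]
Step 31: x=[4.5111] v=[-3.1937]
Step 32: x=[4.3542] v=[-3.1389]
Step 33: x=[4.2005] v=[-3.0732]
Step 34: x=[4.0507] v=[-2.9968]
Step 35: x=[3.9052] v=[-2.9100]
Step 36: x=[3.7645] v=[-2.8131]
Step 37: x=[3.6292] v=[-2.7065]
Step 38: x=[3.4997] v=[-2.5905]
Step 39: x=[3.3764] v=[-2.4655]
Step 40: x=[3.2598] v=[-2.3319]
Step 41: x=[3.1503] v=[-2.1902]
Step 42: x=[3.0483] v=[-2.0409]
Step 43: x=[2.9541] v=[-1.8845]
Step 44: x=[2.8680] v=[-1.7216]
Step 45: x=[2.7904] v=[-1.5527]
Step 46: x=[2.7215] v=[-1.3784]
Step 47: x=[2.6615] v=[-1.1993]
Step 48: x=[2.6107] v=[-1.0161]
Step 49: x=[2.5692] v=[-0.8293]
Step 50: x=[2.5372] v=[-0.6397]
Step 51: x=[2.5148] v=[-0.4478]
Step 52: x=[2.5021] v=[-0.2544]
Step 53: x=[2.4991] v=[-0.0601]
Step 54: x=[2.5058] v=[0.1344]
First v>=0 after going negative at step 54, time=2.7000

Answer: 2.7000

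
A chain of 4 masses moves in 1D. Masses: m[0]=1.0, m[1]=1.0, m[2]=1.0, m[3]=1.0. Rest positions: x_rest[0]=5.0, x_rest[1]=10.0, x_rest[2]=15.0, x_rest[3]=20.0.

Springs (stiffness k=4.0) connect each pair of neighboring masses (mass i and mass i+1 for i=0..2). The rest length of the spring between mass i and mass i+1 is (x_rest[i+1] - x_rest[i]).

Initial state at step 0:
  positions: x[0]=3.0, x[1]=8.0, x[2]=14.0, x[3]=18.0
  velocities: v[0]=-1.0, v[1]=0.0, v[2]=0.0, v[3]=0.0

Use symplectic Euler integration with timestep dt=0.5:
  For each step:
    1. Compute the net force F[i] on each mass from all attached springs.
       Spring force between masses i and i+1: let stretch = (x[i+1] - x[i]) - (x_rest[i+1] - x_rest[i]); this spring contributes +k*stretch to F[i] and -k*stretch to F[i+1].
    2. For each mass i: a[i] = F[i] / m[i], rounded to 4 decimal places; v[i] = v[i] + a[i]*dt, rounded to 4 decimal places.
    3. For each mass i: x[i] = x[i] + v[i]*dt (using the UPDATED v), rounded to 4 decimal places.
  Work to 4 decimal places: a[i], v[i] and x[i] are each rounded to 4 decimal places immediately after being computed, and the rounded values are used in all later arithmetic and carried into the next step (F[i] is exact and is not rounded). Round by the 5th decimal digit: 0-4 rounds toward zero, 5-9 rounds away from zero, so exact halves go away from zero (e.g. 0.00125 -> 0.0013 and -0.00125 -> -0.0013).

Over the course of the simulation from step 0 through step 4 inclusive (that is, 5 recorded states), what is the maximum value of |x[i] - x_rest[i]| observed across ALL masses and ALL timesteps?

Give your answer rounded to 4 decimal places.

Answer: 3.5000

Derivation:
Step 0: x=[3.0000 8.0000 14.0000 18.0000] v=[-1.0000 0.0000 0.0000 0.0000]
Step 1: x=[2.5000 9.0000 12.0000 19.0000] v=[-1.0000 2.0000 -4.0000 2.0000]
Step 2: x=[3.5000 6.5000 14.0000 18.0000] v=[2.0000 -5.0000 4.0000 -2.0000]
Step 3: x=[2.5000 8.5000 12.5000 18.0000] v=[-2.0000 4.0000 -3.0000 0.0000]
Step 4: x=[2.5000 8.5000 12.5000 17.5000] v=[0.0000 0.0000 0.0000 -1.0000]
Max displacement = 3.5000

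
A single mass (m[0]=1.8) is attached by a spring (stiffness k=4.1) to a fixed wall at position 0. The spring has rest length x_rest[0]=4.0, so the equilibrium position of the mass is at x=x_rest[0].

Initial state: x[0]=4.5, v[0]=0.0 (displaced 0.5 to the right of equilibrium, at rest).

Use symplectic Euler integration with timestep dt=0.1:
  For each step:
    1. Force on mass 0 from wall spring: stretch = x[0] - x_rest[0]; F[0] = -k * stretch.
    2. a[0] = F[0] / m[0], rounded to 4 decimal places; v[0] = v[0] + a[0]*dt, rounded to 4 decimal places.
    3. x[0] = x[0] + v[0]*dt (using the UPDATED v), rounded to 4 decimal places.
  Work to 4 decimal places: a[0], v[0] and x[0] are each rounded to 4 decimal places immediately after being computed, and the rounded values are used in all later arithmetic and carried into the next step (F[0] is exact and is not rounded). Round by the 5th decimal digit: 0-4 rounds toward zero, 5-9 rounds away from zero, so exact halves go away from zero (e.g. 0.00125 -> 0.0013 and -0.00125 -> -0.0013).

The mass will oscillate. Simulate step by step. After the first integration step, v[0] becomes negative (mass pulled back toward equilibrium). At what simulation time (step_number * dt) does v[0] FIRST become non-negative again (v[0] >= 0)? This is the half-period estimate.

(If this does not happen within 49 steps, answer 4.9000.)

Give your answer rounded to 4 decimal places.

Step 0: x=[4.5000] v=[0.0000]
Step 1: x=[4.4886] v=[-0.1139]
Step 2: x=[4.4661] v=[-0.2252]
Step 3: x=[4.4330] v=[-0.3314]
Step 4: x=[4.3900] v=[-0.4300]
Step 5: x=[4.3381] v=[-0.5188]
Step 6: x=[4.2785] v=[-0.5958]
Step 7: x=[4.2126] v=[-0.6592]
Step 8: x=[4.1418] v=[-0.7076]
Step 9: x=[4.0678] v=[-0.7399]
Step 10: x=[3.9923] v=[-0.7553]
Step 11: x=[3.9169] v=[-0.7536]
Step 12: x=[3.8434] v=[-0.7347]
Step 13: x=[3.7735] v=[-0.6990]
Step 14: x=[3.7088] v=[-0.6474]
Step 15: x=[3.6507] v=[-0.5811]
Step 16: x=[3.6006] v=[-0.5015]
Step 17: x=[3.5596] v=[-0.4105]
Step 18: x=[3.5286] v=[-0.3102]
Step 19: x=[3.5083] v=[-0.2028]
Step 20: x=[3.4992] v=[-0.0908]
Step 21: x=[3.5015] v=[0.0233]
First v>=0 after going negative at step 21, time=2.1000

Answer: 2.1000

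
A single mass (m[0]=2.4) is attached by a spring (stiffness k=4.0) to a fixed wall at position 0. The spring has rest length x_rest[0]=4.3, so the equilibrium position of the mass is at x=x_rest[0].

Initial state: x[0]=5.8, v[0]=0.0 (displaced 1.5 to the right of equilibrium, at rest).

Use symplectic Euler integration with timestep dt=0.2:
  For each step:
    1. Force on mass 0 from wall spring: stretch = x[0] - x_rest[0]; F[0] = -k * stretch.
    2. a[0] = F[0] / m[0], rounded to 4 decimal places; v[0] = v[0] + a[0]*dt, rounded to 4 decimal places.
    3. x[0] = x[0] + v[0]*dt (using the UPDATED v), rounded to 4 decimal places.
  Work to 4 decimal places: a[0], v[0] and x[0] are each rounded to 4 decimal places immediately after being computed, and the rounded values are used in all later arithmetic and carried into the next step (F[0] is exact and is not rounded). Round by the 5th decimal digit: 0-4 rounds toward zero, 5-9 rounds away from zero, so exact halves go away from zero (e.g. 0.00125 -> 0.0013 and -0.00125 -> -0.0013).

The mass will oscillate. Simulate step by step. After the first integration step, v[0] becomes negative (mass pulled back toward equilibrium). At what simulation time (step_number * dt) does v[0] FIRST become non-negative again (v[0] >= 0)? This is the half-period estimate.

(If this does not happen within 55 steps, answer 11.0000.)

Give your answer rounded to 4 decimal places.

Answer: 2.6000

Derivation:
Step 0: x=[5.8000] v=[0.0000]
Step 1: x=[5.7000] v=[-0.5000]
Step 2: x=[5.5067] v=[-0.9667]
Step 3: x=[5.2329] v=[-1.3689]
Step 4: x=[4.8969] v=[-1.6799]
Step 5: x=[4.5211] v=[-1.8789]
Step 6: x=[4.1306] v=[-1.9526]
Step 7: x=[3.7514] v=[-1.8961]
Step 8: x=[3.4088] v=[-1.7132]
Step 9: x=[3.1256] v=[-1.4161]
Step 10: x=[2.9207] v=[-1.0246]
Step 11: x=[2.8077] v=[-0.5648]
Step 12: x=[2.7942] v=[-0.0674]
Step 13: x=[2.8811] v=[0.4345]
First v>=0 after going negative at step 13, time=2.6000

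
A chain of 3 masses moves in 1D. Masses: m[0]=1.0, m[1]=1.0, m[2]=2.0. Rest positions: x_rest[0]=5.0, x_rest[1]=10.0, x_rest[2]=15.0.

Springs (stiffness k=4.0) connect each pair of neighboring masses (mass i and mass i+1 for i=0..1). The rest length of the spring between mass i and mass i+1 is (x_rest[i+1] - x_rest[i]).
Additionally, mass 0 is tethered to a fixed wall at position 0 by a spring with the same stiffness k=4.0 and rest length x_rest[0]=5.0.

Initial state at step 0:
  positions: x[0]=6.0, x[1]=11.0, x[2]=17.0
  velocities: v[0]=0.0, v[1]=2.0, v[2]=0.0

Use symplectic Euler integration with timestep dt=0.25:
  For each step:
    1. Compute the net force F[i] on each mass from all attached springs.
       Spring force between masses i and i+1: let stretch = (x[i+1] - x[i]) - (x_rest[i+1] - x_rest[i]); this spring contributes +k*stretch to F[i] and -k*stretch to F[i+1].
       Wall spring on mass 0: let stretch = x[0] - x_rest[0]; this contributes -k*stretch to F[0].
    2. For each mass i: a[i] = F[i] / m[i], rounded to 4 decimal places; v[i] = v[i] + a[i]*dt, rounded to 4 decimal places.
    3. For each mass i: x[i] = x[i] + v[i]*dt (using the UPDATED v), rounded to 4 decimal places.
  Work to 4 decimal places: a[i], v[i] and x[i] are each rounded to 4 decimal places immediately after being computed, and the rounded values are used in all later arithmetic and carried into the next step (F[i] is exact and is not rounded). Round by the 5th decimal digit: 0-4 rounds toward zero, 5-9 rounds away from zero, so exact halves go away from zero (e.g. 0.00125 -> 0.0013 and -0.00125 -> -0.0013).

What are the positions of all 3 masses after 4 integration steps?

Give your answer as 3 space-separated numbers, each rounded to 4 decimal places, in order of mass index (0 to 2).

Step 0: x=[6.0000 11.0000 17.0000] v=[0.0000 2.0000 0.0000]
Step 1: x=[5.7500 11.7500 16.8750] v=[-1.0000 3.0000 -0.5000]
Step 2: x=[5.5625 12.2813 16.7344] v=[-0.7500 2.1250 -0.5625]
Step 3: x=[5.6641 12.2461 16.6621] v=[0.4063 -0.1407 -0.2891]
Step 4: x=[5.9952 11.6694 16.6628] v=[1.3242 -2.3067 0.0029]

Answer: 5.9952 11.6694 16.6628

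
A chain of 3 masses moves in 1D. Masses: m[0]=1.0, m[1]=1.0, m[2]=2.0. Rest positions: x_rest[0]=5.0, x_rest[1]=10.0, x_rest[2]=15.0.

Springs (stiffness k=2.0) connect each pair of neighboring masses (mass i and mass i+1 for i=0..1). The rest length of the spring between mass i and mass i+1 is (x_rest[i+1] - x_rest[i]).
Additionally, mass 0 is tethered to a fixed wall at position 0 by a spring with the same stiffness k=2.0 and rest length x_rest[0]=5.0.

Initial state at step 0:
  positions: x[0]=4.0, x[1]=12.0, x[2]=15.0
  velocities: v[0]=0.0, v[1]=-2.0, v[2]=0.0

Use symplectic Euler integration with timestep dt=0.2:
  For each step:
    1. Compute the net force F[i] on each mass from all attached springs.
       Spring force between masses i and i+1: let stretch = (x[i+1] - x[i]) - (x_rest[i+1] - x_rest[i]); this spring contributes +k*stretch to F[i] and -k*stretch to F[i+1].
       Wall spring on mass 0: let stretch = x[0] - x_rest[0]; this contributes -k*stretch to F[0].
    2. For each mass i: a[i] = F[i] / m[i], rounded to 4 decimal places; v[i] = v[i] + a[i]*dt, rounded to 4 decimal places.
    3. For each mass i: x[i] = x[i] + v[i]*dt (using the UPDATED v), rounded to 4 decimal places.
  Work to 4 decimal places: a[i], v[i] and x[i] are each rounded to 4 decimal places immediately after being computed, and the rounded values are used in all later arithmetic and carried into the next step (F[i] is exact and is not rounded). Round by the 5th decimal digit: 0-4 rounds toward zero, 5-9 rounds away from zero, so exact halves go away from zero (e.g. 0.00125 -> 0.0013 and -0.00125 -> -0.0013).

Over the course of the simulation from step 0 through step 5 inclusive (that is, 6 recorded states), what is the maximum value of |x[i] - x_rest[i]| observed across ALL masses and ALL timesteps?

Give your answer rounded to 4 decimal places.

Step 0: x=[4.0000 12.0000 15.0000] v=[0.0000 -2.0000 0.0000]
Step 1: x=[4.3200 11.2000 15.0800] v=[1.6000 -4.0000 0.4000]
Step 2: x=[4.8448 10.1600 15.2048] v=[2.6240 -5.2000 0.6240]
Step 3: x=[5.4072 9.0984 15.3278] v=[2.8122 -5.3082 0.6150]
Step 4: x=[5.8324 8.2398 15.4016] v=[2.1258 -4.2929 0.3691]
Step 5: x=[5.9836 7.7616 15.3889] v=[0.7558 -2.3911 -0.0633]
Max displacement = 2.2384

Answer: 2.2384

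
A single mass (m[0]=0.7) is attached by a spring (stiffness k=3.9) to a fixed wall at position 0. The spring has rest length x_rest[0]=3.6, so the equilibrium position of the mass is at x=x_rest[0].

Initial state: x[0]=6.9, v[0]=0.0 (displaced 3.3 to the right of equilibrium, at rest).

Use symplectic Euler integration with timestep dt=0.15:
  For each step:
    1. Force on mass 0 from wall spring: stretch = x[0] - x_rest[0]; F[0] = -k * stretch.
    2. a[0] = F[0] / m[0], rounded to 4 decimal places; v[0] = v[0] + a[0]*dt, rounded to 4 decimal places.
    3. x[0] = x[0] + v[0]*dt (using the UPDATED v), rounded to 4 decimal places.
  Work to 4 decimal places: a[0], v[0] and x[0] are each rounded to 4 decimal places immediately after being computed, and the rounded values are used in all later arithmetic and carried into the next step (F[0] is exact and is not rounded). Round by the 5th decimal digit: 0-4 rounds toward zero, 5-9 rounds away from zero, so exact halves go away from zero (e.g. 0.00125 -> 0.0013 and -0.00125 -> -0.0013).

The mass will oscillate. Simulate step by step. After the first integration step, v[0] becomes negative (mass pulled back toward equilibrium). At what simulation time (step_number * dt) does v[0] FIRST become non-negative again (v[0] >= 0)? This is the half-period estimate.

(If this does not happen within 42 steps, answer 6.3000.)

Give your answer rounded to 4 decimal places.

Answer: 1.3500

Derivation:
Step 0: x=[6.9000] v=[0.0000]
Step 1: x=[6.4863] v=[-2.7579]
Step 2: x=[5.7108] v=[-5.1700]
Step 3: x=[4.6707] v=[-6.9340]
Step 4: x=[3.4964] v=[-7.8288]
Step 5: x=[2.3351] v=[-7.7422]
Step 6: x=[1.3323] v=[-6.6851]
Step 7: x=[0.6138] v=[-4.7900]
Step 8: x=[0.2696] v=[-2.2944]
Step 9: x=[0.3429] v=[0.4889]
First v>=0 after going negative at step 9, time=1.3500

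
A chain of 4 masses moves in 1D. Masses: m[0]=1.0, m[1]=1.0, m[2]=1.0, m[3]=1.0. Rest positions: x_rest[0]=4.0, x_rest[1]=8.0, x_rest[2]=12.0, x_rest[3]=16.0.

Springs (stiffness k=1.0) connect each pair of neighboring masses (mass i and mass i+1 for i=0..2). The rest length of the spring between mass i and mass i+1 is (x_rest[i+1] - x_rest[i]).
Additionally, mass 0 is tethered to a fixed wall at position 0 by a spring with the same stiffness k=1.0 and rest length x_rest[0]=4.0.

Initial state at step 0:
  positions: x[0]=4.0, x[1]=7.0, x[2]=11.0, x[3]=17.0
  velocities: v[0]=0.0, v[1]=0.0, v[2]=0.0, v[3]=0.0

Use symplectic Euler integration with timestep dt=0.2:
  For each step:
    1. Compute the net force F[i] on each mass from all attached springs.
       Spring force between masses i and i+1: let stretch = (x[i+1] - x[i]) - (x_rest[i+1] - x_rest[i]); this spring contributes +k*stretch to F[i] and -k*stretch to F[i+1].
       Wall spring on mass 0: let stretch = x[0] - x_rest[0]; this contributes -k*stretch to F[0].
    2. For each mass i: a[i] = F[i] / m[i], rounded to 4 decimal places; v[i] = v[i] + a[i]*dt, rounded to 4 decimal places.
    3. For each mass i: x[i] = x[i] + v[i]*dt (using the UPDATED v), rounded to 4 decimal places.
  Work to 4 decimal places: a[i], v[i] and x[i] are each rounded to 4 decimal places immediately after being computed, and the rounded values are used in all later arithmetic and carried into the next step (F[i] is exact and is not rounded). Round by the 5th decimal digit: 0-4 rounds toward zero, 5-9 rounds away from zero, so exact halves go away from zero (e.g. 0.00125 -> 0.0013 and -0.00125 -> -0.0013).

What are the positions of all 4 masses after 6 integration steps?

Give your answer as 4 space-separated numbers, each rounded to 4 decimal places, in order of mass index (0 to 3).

Answer: 3.4601 7.7286 12.1860 15.7220

Derivation:
Step 0: x=[4.0000 7.0000 11.0000 17.0000] v=[0.0000 0.0000 0.0000 0.0000]
Step 1: x=[3.9600 7.0400 11.0800 16.9200] v=[-0.2000 0.2000 0.4000 -0.4000]
Step 2: x=[3.8848 7.1184 11.2320 16.7664] v=[-0.3760 0.3920 0.7600 -0.7680]
Step 3: x=[3.7836 7.2320 11.4408 16.5514] v=[-0.5062 0.5680 1.0442 -1.0749]
Step 4: x=[3.6690 7.3760 11.6857 16.2920] v=[-0.5732 0.7201 1.2246 -1.2970]
Step 5: x=[3.5559 7.5441 11.9425 16.0083] v=[-0.5656 0.8406 1.2839 -1.4183]
Step 6: x=[3.4601 7.7286 12.1860 15.7220] v=[-0.4791 0.9226 1.2174 -1.4315]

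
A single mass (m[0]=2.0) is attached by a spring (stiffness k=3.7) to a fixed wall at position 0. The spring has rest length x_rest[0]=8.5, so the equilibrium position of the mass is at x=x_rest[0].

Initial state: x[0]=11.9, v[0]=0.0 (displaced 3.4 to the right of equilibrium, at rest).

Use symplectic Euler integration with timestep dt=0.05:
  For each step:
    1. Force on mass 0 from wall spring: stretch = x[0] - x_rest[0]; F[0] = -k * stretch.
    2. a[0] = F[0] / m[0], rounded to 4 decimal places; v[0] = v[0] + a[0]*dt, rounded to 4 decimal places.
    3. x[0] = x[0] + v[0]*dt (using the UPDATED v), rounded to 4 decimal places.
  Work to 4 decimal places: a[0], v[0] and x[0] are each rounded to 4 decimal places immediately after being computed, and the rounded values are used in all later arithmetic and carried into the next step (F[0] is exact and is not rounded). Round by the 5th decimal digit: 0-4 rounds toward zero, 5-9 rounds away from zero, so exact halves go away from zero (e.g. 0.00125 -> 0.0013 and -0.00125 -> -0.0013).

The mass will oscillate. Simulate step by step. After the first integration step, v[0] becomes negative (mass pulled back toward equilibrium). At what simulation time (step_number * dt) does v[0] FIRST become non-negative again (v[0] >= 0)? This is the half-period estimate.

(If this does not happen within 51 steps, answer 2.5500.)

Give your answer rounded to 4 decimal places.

Step 0: x=[11.9000] v=[0.0000]
Step 1: x=[11.8843] v=[-0.3145]
Step 2: x=[11.8529] v=[-0.6276]
Step 3: x=[11.8060] v=[-0.9377]
Step 4: x=[11.7438] v=[-1.2435]
Step 5: x=[11.6666] v=[-1.5436]
Step 6: x=[11.5748] v=[-1.8365]
Step 7: x=[11.4688] v=[-2.1209]
Step 8: x=[11.3490] v=[-2.3955]
Step 9: x=[11.2161] v=[-2.6590]
Step 10: x=[11.0706] v=[-2.9102]
Step 11: x=[10.9132] v=[-3.1480]
Step 12: x=[10.7446] v=[-3.3712]
Step 13: x=[10.5657] v=[-3.5788]
Step 14: x=[10.3772] v=[-3.7699]
Step 15: x=[10.1800] v=[-3.9435]
Step 16: x=[9.9751] v=[-4.0989]
Step 17: x=[9.7633] v=[-4.2353]
Step 18: x=[9.5457] v=[-4.3522]
Step 19: x=[9.3233] v=[-4.4489]
Step 20: x=[9.0970] v=[-4.5251]
Step 21: x=[8.8680] v=[-4.5803]
Step 22: x=[8.6373] v=[-4.6143]
Step 23: x=[8.4060] v=[-4.6270]
Step 24: x=[8.1751] v=[-4.6183]
Step 25: x=[7.9457] v=[-4.5882]
Step 26: x=[7.7189] v=[-4.5369]
Step 27: x=[7.4957] v=[-4.4647]
Step 28: x=[7.2771] v=[-4.3718]
Step 29: x=[7.0642] v=[-4.2587]
Step 30: x=[6.8579] v=[-4.1259]
Step 31: x=[6.6592] v=[-3.9740]
Step 32: x=[6.4690] v=[-3.8037]
Step 33: x=[6.2882] v=[-3.6158]
Step 34: x=[6.1176] v=[-3.4112]
Step 35: x=[5.9581] v=[-3.1908]
Step 36: x=[5.8103] v=[-2.9557]
Step 37: x=[5.6750] v=[-2.7069]
Step 38: x=[5.5527] v=[-2.4456]
Step 39: x=[5.4441] v=[-2.1730]
Step 40: x=[5.3496] v=[-1.8903]
Step 41: x=[5.2697] v=[-1.5989]
Step 42: x=[5.2047] v=[-1.3001]
Step 43: x=[5.1549] v=[-0.9953]
Step 44: x=[5.1206] v=[-0.6859]
Step 45: x=[5.1019] v=[-0.3733]
Step 46: x=[5.0990] v=[-0.0590]
Step 47: x=[5.1118] v=[0.2556]
First v>=0 after going negative at step 47, time=2.3500

Answer: 2.3500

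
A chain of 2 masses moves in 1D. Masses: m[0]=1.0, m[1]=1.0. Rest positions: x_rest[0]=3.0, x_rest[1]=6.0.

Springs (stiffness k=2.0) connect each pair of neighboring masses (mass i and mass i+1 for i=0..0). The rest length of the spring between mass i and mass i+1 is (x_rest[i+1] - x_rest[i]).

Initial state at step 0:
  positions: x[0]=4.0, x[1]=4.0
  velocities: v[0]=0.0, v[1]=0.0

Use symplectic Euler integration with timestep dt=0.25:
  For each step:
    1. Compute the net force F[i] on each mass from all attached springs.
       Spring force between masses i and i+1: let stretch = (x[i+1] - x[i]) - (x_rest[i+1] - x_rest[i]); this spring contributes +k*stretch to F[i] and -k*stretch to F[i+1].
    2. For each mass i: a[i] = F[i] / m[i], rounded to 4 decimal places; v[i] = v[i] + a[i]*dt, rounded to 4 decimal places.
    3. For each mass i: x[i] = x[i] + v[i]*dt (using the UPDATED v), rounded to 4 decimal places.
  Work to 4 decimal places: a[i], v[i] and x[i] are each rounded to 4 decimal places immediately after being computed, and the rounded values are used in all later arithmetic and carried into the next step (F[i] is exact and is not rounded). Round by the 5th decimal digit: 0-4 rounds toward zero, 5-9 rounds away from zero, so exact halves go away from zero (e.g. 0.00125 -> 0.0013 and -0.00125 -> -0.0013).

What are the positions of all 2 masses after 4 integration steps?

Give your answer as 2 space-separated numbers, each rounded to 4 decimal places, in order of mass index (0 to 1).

Step 0: x=[4.0000 4.0000] v=[0.0000 0.0000]
Step 1: x=[3.6250 4.3750] v=[-1.5000 1.5000]
Step 2: x=[2.9688 5.0313] v=[-2.6250 2.6250]
Step 3: x=[2.1954 5.8048] v=[-3.0938 3.0938]
Step 4: x=[1.4981 6.5021] v=[-2.7891 2.7891]

Answer: 1.4981 6.5021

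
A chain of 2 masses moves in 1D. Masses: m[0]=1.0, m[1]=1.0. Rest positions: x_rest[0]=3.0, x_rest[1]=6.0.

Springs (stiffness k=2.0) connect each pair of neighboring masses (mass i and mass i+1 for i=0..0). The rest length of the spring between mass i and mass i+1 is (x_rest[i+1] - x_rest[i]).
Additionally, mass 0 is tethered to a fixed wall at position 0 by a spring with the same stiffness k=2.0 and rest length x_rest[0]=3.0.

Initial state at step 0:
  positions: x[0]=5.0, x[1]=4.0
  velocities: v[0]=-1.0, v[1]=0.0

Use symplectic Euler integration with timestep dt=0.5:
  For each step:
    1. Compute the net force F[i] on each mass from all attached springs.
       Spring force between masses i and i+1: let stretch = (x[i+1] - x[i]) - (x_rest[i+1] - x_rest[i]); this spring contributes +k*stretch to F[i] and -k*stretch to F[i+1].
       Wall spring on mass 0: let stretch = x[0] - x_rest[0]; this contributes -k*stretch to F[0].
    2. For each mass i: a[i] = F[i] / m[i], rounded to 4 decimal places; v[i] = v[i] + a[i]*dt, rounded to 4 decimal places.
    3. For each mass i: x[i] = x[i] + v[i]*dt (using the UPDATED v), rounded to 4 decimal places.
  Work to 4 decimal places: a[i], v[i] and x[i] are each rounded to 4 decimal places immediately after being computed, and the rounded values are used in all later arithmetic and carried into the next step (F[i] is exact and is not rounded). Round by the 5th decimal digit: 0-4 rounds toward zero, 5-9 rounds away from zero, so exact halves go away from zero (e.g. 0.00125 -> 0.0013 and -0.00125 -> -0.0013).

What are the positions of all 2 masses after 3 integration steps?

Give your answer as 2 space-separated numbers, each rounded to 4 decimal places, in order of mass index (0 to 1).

Step 0: x=[5.0000 4.0000] v=[-1.0000 0.0000]
Step 1: x=[1.5000 6.0000] v=[-7.0000 4.0000]
Step 2: x=[-0.5000 7.2500] v=[-4.0000 2.5000]
Step 3: x=[1.6250 6.1250] v=[4.2500 -2.2500]

Answer: 1.6250 6.1250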